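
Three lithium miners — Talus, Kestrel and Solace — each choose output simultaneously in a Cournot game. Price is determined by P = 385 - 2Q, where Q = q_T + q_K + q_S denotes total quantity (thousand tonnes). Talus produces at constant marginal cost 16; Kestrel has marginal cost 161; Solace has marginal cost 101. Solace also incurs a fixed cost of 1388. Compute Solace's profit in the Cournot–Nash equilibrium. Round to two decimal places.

Talus's profit: π_T = (385 - 2Q)q_T - (16q_T). Setting ∂π_T/∂q_T = 0: 369 - 4q_T - 2(q_K + q_S) = 0.
Kestrel's first-order condition: 224 - 4q_K - 2(q_T + q_S) = 0.
Solace's profit: π_S = (385 - 2Q)q_S - (101q_S). Setting ∂π_S/∂q_S = 0: 284 - 4q_S - 2(q_T + q_K) = 0.
Adding the 3 conditions: 877 − 4Q − 4Q = 0, i.e. Q = 877/8.
Back-substituting: q_T = (369 − 877/4)/2 = 599/8, q_K = (224 − 877/4)/2 = 19/8, q_S = (284 − 877/4)/2 = 259/8.
Price P = 385 - 2·(877/8) = 663/4.
Solace's profit: (663/4 - 101)·(259/8) - 1388 = 708.2813.

708.28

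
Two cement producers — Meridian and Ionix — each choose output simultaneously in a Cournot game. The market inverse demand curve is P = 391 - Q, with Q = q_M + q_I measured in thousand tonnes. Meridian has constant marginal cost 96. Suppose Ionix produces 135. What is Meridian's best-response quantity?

With the rival's output fixed at 135, Meridian's profit is π_M = (391 - 135 - q_M)q_M - (96q_M) = (256 - q_M)q_M - (96q_M).
∂π_M/∂q_M = 160 - 2q_M = 0, so q_M = 80.

80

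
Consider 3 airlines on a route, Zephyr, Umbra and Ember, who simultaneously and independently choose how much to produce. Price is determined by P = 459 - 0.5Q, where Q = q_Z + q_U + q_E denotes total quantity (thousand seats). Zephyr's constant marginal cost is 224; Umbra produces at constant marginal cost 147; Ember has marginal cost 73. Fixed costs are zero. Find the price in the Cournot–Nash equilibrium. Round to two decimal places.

225.75

Zephyr's profit: π_Z = (459 - 0.5Q)q_Z - (224q_Z). Setting ∂π_Z/∂q_Z = 0: 235 - q_Z - (1/2)(q_U + q_E) = 0.
Umbra's profit: π_U = (459 - 0.5Q)q_U - (147q_U). Setting ∂π_U/∂q_U = 0: 312 - q_U - (1/2)(q_Z + q_E) = 0.
Ember's first-order condition: 386 - q_E - (1/2)(q_Z + q_U) = 0.
Adding the 3 first-order conditions: 933 − 2Q = 0, so Q = 933/2.
Back-substituting: q_Z = (235 − 933/4)/(1/2) = 7/2, q_U = (312 − 933/4)/(1/2) = 315/2, q_E = (386 − 933/4)/(1/2) = 611/2.
Total output Q = 933/2, so price P = 459 - (1/2)·(933/2) = 903/4.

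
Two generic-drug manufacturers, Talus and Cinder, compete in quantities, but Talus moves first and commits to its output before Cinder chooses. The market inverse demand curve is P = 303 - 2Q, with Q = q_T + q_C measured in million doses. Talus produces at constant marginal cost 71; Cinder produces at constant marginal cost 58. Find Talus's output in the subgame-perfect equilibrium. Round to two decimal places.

The follower Cinder best-responds to any q_T: π_C = (303 - 2Q)q_C - 58q_C.
∂π_C/∂q_C = 245 - 2q_T - 4q_C = 0 gives the reaction function q_C = (245 - 2q_T)/4.
Talus substitutes q_C(q_T) into its own profit: π_T = q_T(303 - 2q_T - (245 - 2q_T)/2) - 71q_T = (361/2 - q_T)q_T - 71q_T.
Leader FOC: 219/2 - 2q_T = 0, so q_T = 219/4.
Then q_C = (245 - 2·(219/4))/4 = 271/8.

54.75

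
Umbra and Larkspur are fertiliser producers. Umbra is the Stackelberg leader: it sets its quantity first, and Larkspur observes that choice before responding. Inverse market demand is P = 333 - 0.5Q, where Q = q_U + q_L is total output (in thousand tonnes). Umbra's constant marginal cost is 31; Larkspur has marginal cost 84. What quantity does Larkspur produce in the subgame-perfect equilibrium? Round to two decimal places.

The follower Larkspur best-responds to any q_U: π_L = (333 - 0.5Q)q_L - 84q_L.
Follower FOC: 249 - (1/2)q_U - q_L = 0, so q_L(q_U) = (249 - (1/2)q_U).
The leader anticipates this reaction. Substituting into P = 333 - 0.5Q gives P = 417/2 - (1/4)q_U, so π_U = (417/2 - (1/4)q_U)q_U - 31q_U.
Maximising: ∂π_U/∂q_U = 355/2 - (1/2)q_U = 0, giving q_U = 355.
Then q_L = (249 - (1/2)·355) = 143/2.

71.50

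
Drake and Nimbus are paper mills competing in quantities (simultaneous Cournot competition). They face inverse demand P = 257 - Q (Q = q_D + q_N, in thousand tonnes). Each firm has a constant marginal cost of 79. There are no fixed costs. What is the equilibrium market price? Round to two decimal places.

138.33

Each firm earns π_i = (257 - Q)q_i - 79q_i.
Setting ∂π_i/∂q_i = 0 with rivals' quantities fixed: 178 - 2q_i - q_j = 0.
With identical firms every q_j equals q_i, so q_j = q_i and 178 = 3q_i, giving q_i = 178/3.
Total output Q = 356/3, so price P = 257 - 356/3 = 415/3.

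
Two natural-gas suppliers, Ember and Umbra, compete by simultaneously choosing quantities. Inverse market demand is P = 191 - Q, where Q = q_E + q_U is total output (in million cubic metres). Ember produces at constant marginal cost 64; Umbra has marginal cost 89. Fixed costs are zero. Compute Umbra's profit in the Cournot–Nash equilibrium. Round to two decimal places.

658.78

Ember's profit: π_E = (191 - Q)q_E - (64q_E). Setting ∂π_E/∂q_E = 0: 127 - 2q_E - (q_U) = 0.
Umbra's first-order condition: 102 - 2q_U - (q_E) = 0.
So q_E = (127 - q_U)/2 and q_U = (102 - q_E)/2.
Substituting one into the other gives q_E = 152/3 and q_U = 77/3.
Price P = 191 - 229/3 = 344/3.
Umbra's profit: (344/3 - 89)·(77/3) = 658.7778.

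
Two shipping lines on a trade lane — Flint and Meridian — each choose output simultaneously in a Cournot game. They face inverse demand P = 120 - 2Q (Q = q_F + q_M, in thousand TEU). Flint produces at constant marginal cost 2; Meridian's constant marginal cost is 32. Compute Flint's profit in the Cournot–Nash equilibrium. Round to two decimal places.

1216.89

Flint's profit: π_F = (120 - 2Q)q_F - (2q_F). Setting ∂π_F/∂q_F = 0: 118 - 4q_F - 2(q_M) = 0.
Meridian's first-order condition: 88 - 4q_M - 2(q_F) = 0.
Rearranging gives the reaction functions q_F = (118 - 2q_M)/4 and q_M = (88 - 2q_F)/4.
Substituting one into the other gives q_F = 74/3 and q_M = 29/3.
Price P = 120 - 2·(103/3) = 154/3.
Flint's profit: (154/3 - 2)·(74/3) = 1216.8889.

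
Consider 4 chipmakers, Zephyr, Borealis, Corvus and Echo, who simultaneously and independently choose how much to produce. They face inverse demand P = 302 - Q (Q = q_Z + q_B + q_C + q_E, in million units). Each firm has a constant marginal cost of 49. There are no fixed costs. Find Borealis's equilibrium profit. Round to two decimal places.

2560.36

Each firm earns π_i = (302 - Q)q_i - 49q_i.
Setting ∂π_i/∂q_i = 0 with rivals' quantities fixed: 253 - 2q_i - Σ_{j≠i} q_j = 0.
By symmetry each firm produces the same amount; substituting Σ_{j≠i} q_j = 3q_i yields q_i = 253/5.
Price P = 302 - 1012/5 = 498/5.
Borealis's profit: (498/5 - 49)·(253/5) = 2560.3600.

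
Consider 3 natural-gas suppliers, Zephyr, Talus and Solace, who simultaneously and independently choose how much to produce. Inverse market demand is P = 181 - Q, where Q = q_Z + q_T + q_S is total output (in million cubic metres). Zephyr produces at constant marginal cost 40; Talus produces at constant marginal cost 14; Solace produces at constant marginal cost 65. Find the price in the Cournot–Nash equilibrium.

Zephyr's profit: π_Z = (181 - Q)q_Z - (40q_Z). Setting ∂π_Z/∂q_Z = 0: 141 - 2q_Z - (q_T + q_S) = 0.
Talus's first-order condition: 167 - 2q_T - (q_Z + q_S) = 0.
Solace's first-order condition: 116 - 2q_S - (q_Z + q_T) = 0.
Summing all 3 equations gives 424 − 4Q = 0, hence Q = 106.
Back-substituting: q_Z = (141 − 106) = 35, q_T = (167 − 106) = 61, q_S = (116 − 106) = 10.
Total output Q = 106, so price P = 181 - 106 = 75.

75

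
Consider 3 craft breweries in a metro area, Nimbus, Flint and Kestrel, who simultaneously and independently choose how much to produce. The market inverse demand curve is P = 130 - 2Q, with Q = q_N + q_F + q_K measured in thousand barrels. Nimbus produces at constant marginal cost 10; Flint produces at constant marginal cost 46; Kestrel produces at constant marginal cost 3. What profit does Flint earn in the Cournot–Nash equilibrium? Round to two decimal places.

0.78

Nimbus's profit: π_N = (130 - 2Q)q_N - (10q_N). Setting ∂π_N/∂q_N = 0: 120 - 4q_N - 2(q_F + q_K) = 0.
Flint's first-order condition: 84 - 4q_F - 2(q_N + q_K) = 0.
Kestrel's profit: π_K = (130 - 2Q)q_K - (3q_K). Setting ∂π_K/∂q_K = 0: 127 - 4q_K - 2(q_N + q_F) = 0.
Summing all 3 equations gives 331 − 8Q = 0, hence Q = 331/8.
Back-substituting: q_N = (120 − 331/4)/2 = 149/8, q_F = (84 − 331/4)/2 = 5/8, q_K = (127 − 331/4)/2 = 177/8.
Price P = 130 - 2·(331/8) = 189/4.
Flint's profit: (189/4 - 46)·(5/8) = 25/32.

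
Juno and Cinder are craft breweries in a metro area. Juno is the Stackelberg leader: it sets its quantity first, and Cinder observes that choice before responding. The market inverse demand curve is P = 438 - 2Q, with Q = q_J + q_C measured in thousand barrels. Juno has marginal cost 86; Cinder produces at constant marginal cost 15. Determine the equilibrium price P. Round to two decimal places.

156.25

Solve by backward induction. Given q_J, the follower Cinder maximises π_C = (438 - 2q_J - 2q_C)q_C - 15q_C.
Follower FOC: 423 - 2q_J - 4q_C = 0, so q_C(q_J) = (423 - 2q_J)/4.
Juno substitutes q_C(q_J) into its own profit: π_J = q_J(438 - 2q_J - (423 - 2q_J)/2) - 86q_J = (453/2 - q_J)q_J - 86q_J.
The leader's first-order condition 281/2 - 2q_J = 0 yields q_J = 281/4.
Then q_C = (423 - 2·(281/4))/4 = 565/8.
Total output Q = 1127/8, so price P = 438 - 2·(1127/8) = 625/4.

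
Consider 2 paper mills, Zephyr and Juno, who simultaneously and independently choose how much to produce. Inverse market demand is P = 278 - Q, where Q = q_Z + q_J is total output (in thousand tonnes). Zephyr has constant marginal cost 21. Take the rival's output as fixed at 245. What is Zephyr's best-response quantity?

6

With the rival's output fixed at 245, Zephyr's profit is π_Z = (278 - 245 - q_Z)q_Z - (21q_Z) = (33 - q_Z)q_Z - (21q_Z).
∂π_Z/∂q_Z = 12 - 2q_Z = 0, so q_Z = 6.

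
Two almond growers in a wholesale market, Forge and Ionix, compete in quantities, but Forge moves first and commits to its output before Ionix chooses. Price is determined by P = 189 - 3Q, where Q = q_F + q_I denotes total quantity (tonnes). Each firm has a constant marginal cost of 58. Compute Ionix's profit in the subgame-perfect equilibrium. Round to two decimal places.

357.52

The follower Ionix best-responds to any q_F: π_I = (189 - 3Q)q_I - 58q_I.
Setting the follower's marginal profit to zero, 131 - 3q_F - 6q_I = 0, i.e. q_I = (131 - 3q_F)/6.
Forge substitutes q_I(q_F) into its own profit: π_F = q_F(189 - 3q_F - (131 - 3q_F)/2) - 58q_F = (247/2 - (3/2)q_F)q_F - 58q_F.
Maximising: ∂π_F/∂q_F = 131/2 - 3q_F = 0, giving q_F = 131/6.
Then q_I = (131 - 3·(131/6))/6 = 131/12.
Price P = 189 - 3·(131/4) = 363/4.
Ionix's profit: (363/4 - 58)·(131/12) = 357.5208.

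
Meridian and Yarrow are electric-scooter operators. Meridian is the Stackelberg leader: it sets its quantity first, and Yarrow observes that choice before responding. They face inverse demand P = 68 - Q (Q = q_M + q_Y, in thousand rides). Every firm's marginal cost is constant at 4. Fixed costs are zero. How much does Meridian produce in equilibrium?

32

Solve by backward induction. Given q_M, the follower Yarrow maximises π_Y = (68 - q_M - q_Y)q_Y - 4q_Y.
Follower FOC: 64 - q_M - 2q_Y = 0, so q_Y(q_M) = (64 - q_M)/2.
Meridian substitutes q_Y(q_M) into its own profit: π_M = q_M(68 - q_M - (64 - q_M)/2) - 4q_M = (36 - (1/2)q_M)q_M - 4q_M.
Maximising: ∂π_M/∂q_M = 32 - q_M = 0, giving q_M = 32.
Then q_Y = (64 - 32)/2 = 16.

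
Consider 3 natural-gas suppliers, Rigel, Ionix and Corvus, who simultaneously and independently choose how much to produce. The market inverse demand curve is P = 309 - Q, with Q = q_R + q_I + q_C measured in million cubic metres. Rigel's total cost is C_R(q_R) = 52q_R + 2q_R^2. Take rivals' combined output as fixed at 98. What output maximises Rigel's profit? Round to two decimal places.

With rivals' combined output fixed at 98, Rigel's profit is π_R = (309 - 98 - q_R)q_R - (52q_R + 2q_R²) = (211 - q_R)q_R - (52q_R + 2q_R²).
∂π_R/∂q_R = 159 - 6q_R = 0, so q_R = 53/2.

26.50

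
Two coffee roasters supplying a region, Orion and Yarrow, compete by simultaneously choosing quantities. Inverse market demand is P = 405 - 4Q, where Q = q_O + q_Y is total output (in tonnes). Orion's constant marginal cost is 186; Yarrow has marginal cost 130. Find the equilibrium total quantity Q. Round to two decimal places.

Orion's profit: π_O = (405 - 4Q)q_O - (186q_O). Setting ∂π_O/∂q_O = 0: 219 - 8q_O - 4(q_Y) = 0.
Yarrow's profit: π_Y = (405 - 4Q)q_Y - (130q_Y). Setting ∂π_Y/∂q_Y = 0: 275 - 8q_Y - 4(q_O) = 0.
Rearranging gives the reaction functions q_O = (219 - 4q_Y)/8 and q_Y = (275 - 4q_O)/8.
Solving the pair: q_O = 163/12, q_Y = 331/12.
Total output Q = 163/12 + 331/12 = 247/6.

41.17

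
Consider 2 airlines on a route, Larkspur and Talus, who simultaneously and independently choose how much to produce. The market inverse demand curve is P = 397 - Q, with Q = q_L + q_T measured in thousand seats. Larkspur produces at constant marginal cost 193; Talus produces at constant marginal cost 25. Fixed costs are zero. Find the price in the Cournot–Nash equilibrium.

205

Larkspur's profit: π_L = (397 - Q)q_L - (193q_L). Setting ∂π_L/∂q_L = 0: 204 - 2q_L - (q_T) = 0.
Talus's first-order condition: 372 - 2q_T - (q_L) = 0.
So q_L = (204 - q_T)/2 and q_T = (372 - q_L)/2.
Solving the pair: q_L = 12, q_T = 180.
Total output Q = 192, so price P = 397 - 192 = 205.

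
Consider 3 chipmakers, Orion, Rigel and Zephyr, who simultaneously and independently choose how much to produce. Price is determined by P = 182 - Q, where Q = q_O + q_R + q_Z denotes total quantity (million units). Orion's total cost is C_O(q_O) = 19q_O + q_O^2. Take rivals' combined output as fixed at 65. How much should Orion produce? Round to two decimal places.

With rivals' combined output fixed at 65, Orion's profit is π_O = (182 - 65 - q_O)q_O - (19q_O + q_O²) = (117 - q_O)q_O - (19q_O + q_O²).
∂π_O/∂q_O = 98 - 4q_O = 0, so q_O = 49/2.

24.50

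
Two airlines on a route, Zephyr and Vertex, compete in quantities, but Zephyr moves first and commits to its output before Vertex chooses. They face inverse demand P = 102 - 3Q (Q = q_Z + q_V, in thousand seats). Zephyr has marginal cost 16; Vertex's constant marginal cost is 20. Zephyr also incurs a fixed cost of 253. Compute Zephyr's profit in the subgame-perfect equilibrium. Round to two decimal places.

Solve by backward induction. Given q_Z, the follower Vertex maximises π_V = (102 - 3q_Z - 3q_V)q_V - 20q_V.
Setting the follower's marginal profit to zero, 82 - 3q_Z - 6q_V = 0, i.e. q_V = (82 - 3q_Z)/6.
The leader anticipates this reaction. Substituting into P = 102 - 3Q gives P = 61 - (3/2)q_Z, so π_Z = (61 - (3/2)q_Z)q_Z - 16q_Z.
The leader's first-order condition 45 - 3q_Z = 0 yields q_Z = 15.
Then q_V = (82 - 3·15)/6 = 37/6.
Price P = 102 - 3·(127/6) = 77/2.
Zephyr's profit: (77/2 - 16)·15 - 253 = 169/2.

84.50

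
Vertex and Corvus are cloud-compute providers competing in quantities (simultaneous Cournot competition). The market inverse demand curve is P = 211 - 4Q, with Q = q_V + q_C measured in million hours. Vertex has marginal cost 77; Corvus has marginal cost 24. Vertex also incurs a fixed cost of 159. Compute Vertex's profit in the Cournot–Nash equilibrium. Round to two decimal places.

23.25

Vertex's profit: π_V = (211 - 4Q)q_V - (77q_V). Setting ∂π_V/∂q_V = 0: 134 - 8q_V - 4(q_C) = 0.
Corvus's first-order condition: 187 - 8q_C - 4(q_V) = 0.
So q_V = (134 - 4q_C)/8 and q_C = (187 - 4q_V)/8.
Solving the pair: q_V = 27/4, q_C = 20.
Price P = 211 - 4·(107/4) = 104.
Vertex's profit: (104 - 77)·(27/4) - 159 = 93/4.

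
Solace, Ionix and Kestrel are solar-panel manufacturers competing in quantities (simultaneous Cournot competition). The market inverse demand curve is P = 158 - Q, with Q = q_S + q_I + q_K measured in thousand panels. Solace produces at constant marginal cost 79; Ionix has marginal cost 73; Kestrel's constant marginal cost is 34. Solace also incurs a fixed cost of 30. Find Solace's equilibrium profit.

Solace's profit: π_S = (158 - Q)q_S - (79q_S). Setting ∂π_S/∂q_S = 0: 79 - 2q_S - (q_I + q_K) = 0.
Ionix's profit: π_I = (158 - Q)q_I - (73q_I). Setting ∂π_I/∂q_I = 0: 85 - 2q_I - (q_S + q_K) = 0.
Kestrel's profit: π_K = (158 - Q)q_K - (34q_K). Setting ∂π_K/∂q_K = 0: 124 - 2q_K - (q_S + q_I) = 0.
Summing all 3 equations gives 288 − 4Q = 0, hence Q = 72.
Back-substituting: q_S = (79 − 72) = 7, q_I = (85 − 72) = 13, q_K = (124 − 72) = 52.
Price P = 158 - 72 = 86.
Solace's profit: (86 - 79)·7 - 30 = 19.

19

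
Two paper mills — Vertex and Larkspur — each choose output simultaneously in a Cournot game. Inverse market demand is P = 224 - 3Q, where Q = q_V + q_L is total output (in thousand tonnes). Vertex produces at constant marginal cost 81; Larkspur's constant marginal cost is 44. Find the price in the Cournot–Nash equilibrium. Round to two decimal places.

116.33

Vertex's profit: π_V = (224 - 3Q)q_V - (81q_V). Setting ∂π_V/∂q_V = 0: 143 - 6q_V - 3(q_L) = 0.
Larkspur's first-order condition: 180 - 6q_L - 3(q_V) = 0.
Rearranging gives the reaction functions q_V = (143 - 3q_L)/6 and q_L = (180 - 3q_V)/6.
Substituting one into the other gives q_V = 106/9 and q_L = 217/9.
Total output Q = 323/9, so price P = 224 - 3·(323/9) = 349/3.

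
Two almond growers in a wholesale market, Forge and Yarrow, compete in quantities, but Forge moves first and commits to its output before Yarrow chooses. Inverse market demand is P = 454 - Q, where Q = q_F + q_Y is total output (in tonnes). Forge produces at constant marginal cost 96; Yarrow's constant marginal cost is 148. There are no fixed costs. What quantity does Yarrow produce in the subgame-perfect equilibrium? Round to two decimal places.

50.50

Solve by backward induction. Given q_F, the follower Yarrow maximises π_Y = (454 - q_F - q_Y)q_Y - 148q_Y.
Setting the follower's marginal profit to zero, 306 - q_F - 2q_Y = 0, i.e. q_Y = (306 - q_F)/2.
Forge substitutes q_Y(q_F) into its own profit: π_F = q_F(454 - q_F - (306 - q_F)/2) - 96q_F = (301 - (1/2)q_F)q_F - 96q_F.
The leader's first-order condition 205 - q_F = 0 yields q_F = 205.
Then q_Y = (306 - 205)/2 = 101/2.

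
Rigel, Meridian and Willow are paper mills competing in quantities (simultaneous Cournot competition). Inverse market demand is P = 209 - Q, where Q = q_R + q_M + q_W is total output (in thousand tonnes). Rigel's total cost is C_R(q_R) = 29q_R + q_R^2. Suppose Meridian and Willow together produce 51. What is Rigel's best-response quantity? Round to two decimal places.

32.25

With rivals' combined output fixed at 51, Rigel's profit is π_R = (209 - 51 - q_R)q_R - (29q_R + q_R²) = (158 - q_R)q_R - (29q_R + q_R²).
∂π_R/∂q_R = 129 - 4q_R = 0, so q_R = 129/4.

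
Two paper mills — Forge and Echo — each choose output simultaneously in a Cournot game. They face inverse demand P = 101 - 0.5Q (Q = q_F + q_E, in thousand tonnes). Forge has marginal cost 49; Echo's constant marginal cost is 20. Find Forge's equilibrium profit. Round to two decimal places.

Forge's profit: π_F = (101 - 0.5Q)q_F - (49q_F). Setting ∂π_F/∂q_F = 0: 52 - q_F - (1/2)(q_E) = 0.
Echo's profit: π_E = (101 - 0.5Q)q_E - (20q_E). Setting ∂π_E/∂q_E = 0: 81 - q_E - (1/2)(q_F) = 0.
Rearranging gives the reaction functions q_F = (52 - (1/2)q_E) and q_E = (81 - (1/2)q_F).
Solving the pair: q_F = 46/3, q_E = 220/3.
Price P = 101 - (1/2)·(266/3) = 170/3.
Forge's profit: (170/3 - 49)·(46/3) = 1058/9.

117.56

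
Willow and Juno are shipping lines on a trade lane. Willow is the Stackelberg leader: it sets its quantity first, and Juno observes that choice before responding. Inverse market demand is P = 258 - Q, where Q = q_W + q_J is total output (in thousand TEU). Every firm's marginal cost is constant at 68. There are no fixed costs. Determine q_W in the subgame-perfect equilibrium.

The follower Juno best-responds to any q_W: π_J = (258 - Q)q_J - 68q_J.
∂π_J/∂q_J = 190 - q_W - 2q_J = 0 gives the reaction function q_J = (190 - q_W)/2.
Willow substitutes q_J(q_W) into its own profit: π_W = q_W(258 - q_W - (190 - q_W)/2) - 68q_W = (163 - (1/2)q_W)q_W - 68q_W.
The leader's first-order condition 95 - q_W = 0 yields q_W = 95.
Then q_J = (190 - 95)/2 = 95/2.

95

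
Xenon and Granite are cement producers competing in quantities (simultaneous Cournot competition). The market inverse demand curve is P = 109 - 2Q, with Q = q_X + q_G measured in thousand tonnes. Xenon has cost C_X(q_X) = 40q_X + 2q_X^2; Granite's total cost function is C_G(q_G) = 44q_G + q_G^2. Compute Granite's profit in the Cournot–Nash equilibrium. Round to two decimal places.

Xenon's profit: π_X = (109 - 2Q)q_X - (40q_X + 2q_X²). Setting ∂π_X/∂q_X = 0: 69 - 8q_X - 2(q_G) = 0.
Granite's profit: π_G = (109 - 2Q)q_G - (44q_G + q_G²). Setting ∂π_G/∂q_G = 0: 65 - 6q_G - 2(q_X) = 0.
So q_X = (69 - 2q_G)/8 and q_G = (65 - 2q_X)/6.
Solving the pair: q_X = 71/11, q_G = 191/22.
Price P = 109 - 2·(333/22) = 866/11.
Granite's profit: (866/11)·(191/22) - 44·(191/22) - (191/22)² = 226.1219.

226.12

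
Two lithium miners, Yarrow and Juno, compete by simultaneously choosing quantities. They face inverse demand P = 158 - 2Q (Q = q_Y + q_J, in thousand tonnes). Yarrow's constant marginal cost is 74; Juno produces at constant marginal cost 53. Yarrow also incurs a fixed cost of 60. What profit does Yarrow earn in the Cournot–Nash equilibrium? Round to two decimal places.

Yarrow's profit: π_Y = (158 - 2Q)q_Y - (74q_Y). Setting ∂π_Y/∂q_Y = 0: 84 - 4q_Y - 2(q_J) = 0.
Juno's profit: π_J = (158 - 2Q)q_J - (53q_J). Setting ∂π_J/∂q_J = 0: 105 - 4q_J - 2(q_Y) = 0.
Rearranging gives the reaction functions q_Y = (84 - 2q_J)/4 and q_J = (105 - 2q_Y)/4.
Solving the pair: q_Y = 21/2, q_J = 21.
Price P = 158 - 2·(63/2) = 95.
Yarrow's profit: (95 - 74)·(21/2) - 60 = 321/2.

160.50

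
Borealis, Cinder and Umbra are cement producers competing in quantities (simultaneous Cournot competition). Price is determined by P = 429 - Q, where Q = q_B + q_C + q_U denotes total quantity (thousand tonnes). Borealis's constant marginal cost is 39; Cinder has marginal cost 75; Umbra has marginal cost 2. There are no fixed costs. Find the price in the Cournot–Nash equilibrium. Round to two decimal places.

Borealis's profit: π_B = (429 - Q)q_B - (39q_B). Setting ∂π_B/∂q_B = 0: 390 - 2q_B - (q_C + q_U) = 0.
Cinder's first-order condition: 354 - 2q_C - (q_B + q_U) = 0.
Umbra's first-order condition: 427 - 2q_U - (q_B + q_C) = 0.
Adding the 3 first-order conditions: 1171 − 4Q = 0, so Q = 1171/4.
Back-substituting: q_B = (390 − 1171/4) = 389/4, q_C = (354 − 1171/4) = 245/4, q_U = (427 − 1171/4) = 537/4.
Total output Q = 1171/4, so price P = 429 - 1171/4 = 545/4.

136.25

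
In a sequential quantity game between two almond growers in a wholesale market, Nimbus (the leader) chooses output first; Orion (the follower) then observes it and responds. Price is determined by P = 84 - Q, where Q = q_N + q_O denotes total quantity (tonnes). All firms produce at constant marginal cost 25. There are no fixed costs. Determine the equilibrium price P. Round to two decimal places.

39.75

The follower Orion best-responds to any q_N: π_O = (84 - Q)q_O - 25q_O.
Setting the follower's marginal profit to zero, 59 - q_N - 2q_O = 0, i.e. q_O = (59 - q_N)/2.
The leader anticipates this reaction. Substituting into P = 84 - Q gives P = 109/2 - (1/2)q_N, so π_N = (109/2 - (1/2)q_N)q_N - 25q_N.
Maximising: ∂π_N/∂q_N = 59/2 - q_N = 0, giving q_N = 59/2.
Then q_O = (59 - 59/2)/2 = 59/4.
Total output Q = 177/4, so price P = 84 - 177/4 = 159/4.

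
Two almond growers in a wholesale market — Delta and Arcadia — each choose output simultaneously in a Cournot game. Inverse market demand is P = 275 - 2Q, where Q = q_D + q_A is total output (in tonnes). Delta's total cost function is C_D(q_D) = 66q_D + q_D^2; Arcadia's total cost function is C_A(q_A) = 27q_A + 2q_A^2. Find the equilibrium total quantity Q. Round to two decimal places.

Delta's profit: π_D = (275 - 2Q)q_D - (66q_D + q_D²). Setting ∂π_D/∂q_D = 0: 209 - 6q_D - 2(q_A) = 0.
Arcadia's profit: π_A = (275 - 2Q)q_A - (27q_A + 2q_A²). Setting ∂π_A/∂q_A = 0: 248 - 8q_A - 2(q_D) = 0.
Rearranging gives the reaction functions q_D = (209 - 2q_A)/6 and q_A = (248 - 2q_D)/8.
Substituting one into the other gives q_D = 294/11 and q_A = 535/22.
Total output Q = 294/11 + 535/22 = 1123/22.

51.05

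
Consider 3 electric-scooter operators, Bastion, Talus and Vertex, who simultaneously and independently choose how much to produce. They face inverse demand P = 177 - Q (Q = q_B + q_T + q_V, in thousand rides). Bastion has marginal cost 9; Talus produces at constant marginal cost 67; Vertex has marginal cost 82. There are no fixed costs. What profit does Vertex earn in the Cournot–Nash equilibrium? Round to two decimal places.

Bastion's profit: π_B = (177 - Q)q_B - (9q_B). Setting ∂π_B/∂q_B = 0: 168 - 2q_B - (q_T + q_V) = 0.
Talus's profit: π_T = (177 - Q)q_T - (67q_T). Setting ∂π_T/∂q_T = 0: 110 - 2q_T - (q_B + q_V) = 0.
Vertex's profit: π_V = (177 - Q)q_V - (82q_V). Setting ∂π_V/∂q_V = 0: 95 - 2q_V - (q_B + q_T) = 0.
Summing all 3 equations gives 373 − 4Q = 0, hence Q = 373/4.
Back-substituting: q_B = (168 − 373/4) = 299/4, q_T = (110 − 373/4) = 67/4, q_V = (95 − 373/4) = 7/4.
Price P = 177 - 373/4 = 335/4.
Vertex's profit: (335/4 - 82)·(7/4) = 49/16.

3.06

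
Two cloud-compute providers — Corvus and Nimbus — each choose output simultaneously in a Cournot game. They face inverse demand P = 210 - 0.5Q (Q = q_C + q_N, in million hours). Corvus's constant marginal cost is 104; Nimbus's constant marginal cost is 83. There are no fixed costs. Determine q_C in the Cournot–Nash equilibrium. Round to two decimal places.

56.67

Corvus's profit: π_C = (210 - 0.5Q)q_C - (104q_C). Setting ∂π_C/∂q_C = 0: 106 - q_C - (1/2)(q_N) = 0.
Nimbus's first-order condition: 127 - q_N - (1/2)(q_C) = 0.
So q_C = (106 - (1/2)q_N) and q_N = (127 - (1/2)q_C).
Solving the pair: q_C = 170/3, q_N = 296/3.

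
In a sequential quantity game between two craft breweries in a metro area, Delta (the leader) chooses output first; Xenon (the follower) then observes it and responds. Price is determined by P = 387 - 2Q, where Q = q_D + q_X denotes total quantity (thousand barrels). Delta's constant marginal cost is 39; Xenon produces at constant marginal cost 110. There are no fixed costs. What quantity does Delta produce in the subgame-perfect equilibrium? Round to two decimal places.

The follower Xenon best-responds to any q_D: π_X = (387 - 2Q)q_X - 110q_X.
Setting the follower's marginal profit to zero, 277 - 2q_D - 4q_X = 0, i.e. q_X = (277 - 2q_D)/4.
Delta substitutes q_X(q_D) into its own profit: π_D = q_D(387 - 2q_D - (277 - 2q_D)/2) - 39q_D = (497/2 - q_D)q_D - 39q_D.
Leader FOC: 419/2 - 2q_D = 0, so q_D = 419/4.
Then q_X = (277 - 2·(419/4))/4 = 135/8.

104.75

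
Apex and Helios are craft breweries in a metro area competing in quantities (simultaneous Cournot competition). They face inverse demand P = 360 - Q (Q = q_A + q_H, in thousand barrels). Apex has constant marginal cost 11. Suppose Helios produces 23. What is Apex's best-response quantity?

163

With the rival's output fixed at 23, Apex's profit is π_A = (360 - 23 - q_A)q_A - (11q_A) = (337 - q_A)q_A - (11q_A).
∂π_A/∂q_A = 326 - 2q_A = 0, so q_A = 163.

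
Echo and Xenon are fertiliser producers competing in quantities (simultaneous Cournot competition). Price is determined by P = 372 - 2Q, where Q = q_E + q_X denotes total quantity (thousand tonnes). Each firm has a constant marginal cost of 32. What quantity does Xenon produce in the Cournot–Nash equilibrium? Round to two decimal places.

Each firm earns π_i = (372 - 2Q)q_i - 32q_i.
Setting ∂π_i/∂q_i = 0 with rivals' quantities fixed: 340 - 4q_i - 2q_j = 0.
With identical firms every q_j equals q_i, so q_j = q_i and 340 = 6q_i, giving q_i = 170/3.

56.67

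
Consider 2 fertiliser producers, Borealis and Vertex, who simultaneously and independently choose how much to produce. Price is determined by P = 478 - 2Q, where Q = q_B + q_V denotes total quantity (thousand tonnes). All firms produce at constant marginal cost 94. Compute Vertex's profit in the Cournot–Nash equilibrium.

Each firm earns π_i = (478 - 2Q)q_i - 94q_i.
First-order condition (treating rivals' output as given): 384 - 4q_i - 2q_j = 0.
By symmetry each firm produces the same amount; substituting q_j = q_i yields q_i = 384/6 = 64.
Price P = 478 - 2·128 = 222.
Vertex's profit: (222 - 94)·64 = 8192.

8192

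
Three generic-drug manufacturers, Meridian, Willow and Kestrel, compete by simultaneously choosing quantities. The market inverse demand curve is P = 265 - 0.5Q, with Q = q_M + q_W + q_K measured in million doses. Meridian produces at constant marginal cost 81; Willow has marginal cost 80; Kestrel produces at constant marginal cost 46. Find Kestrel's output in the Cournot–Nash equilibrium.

144

Meridian's profit: π_M = (265 - 0.5Q)q_M - (81q_M). Setting ∂π_M/∂q_M = 0: 184 - q_M - (1/2)(q_W + q_K) = 0.
Willow's profit: π_W = (265 - 0.5Q)q_W - (80q_W). Setting ∂π_W/∂q_W = 0: 185 - q_W - (1/2)(q_M + q_K) = 0.
Kestrel's first-order condition: 219 - q_K - (1/2)(q_M + q_W) = 0.
Summing all 3 equations gives 588 − 2Q = 0, hence Q = 294.
Back-substituting: q_M = (184 − 147)/(1/2) = 74, q_W = (185 − 147)/(1/2) = 76, q_K = (219 − 147)/(1/2) = 144.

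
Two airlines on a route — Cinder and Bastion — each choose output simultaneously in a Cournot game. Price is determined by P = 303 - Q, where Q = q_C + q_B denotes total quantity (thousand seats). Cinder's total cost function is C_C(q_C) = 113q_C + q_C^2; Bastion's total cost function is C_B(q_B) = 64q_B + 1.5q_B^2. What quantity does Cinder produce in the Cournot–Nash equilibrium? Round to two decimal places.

Cinder's profit: π_C = (303 - Q)q_C - (113q_C + q_C²). Setting ∂π_C/∂q_C = 0: 190 - 4q_C - (q_B) = 0.
Bastion's first-order condition: 239 - 5q_B - (q_C) = 0.
So q_C = (190 - q_B)/4 and q_B = (239 - q_C)/5.
Substituting one into the other gives q_C = 711/19 and q_B = 766/19.

37.42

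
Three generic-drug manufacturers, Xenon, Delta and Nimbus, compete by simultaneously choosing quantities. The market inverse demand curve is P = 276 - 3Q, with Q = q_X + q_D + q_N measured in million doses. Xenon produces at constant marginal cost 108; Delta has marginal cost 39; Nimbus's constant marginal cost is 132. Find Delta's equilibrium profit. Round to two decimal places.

Xenon's profit: π_X = (276 - 3Q)q_X - (108q_X). Setting ∂π_X/∂q_X = 0: 168 - 6q_X - 3(q_D + q_N) = 0.
Delta's profit: π_D = (276 - 3Q)q_D - (39q_D). Setting ∂π_D/∂q_D = 0: 237 - 6q_D - 3(q_X + q_N) = 0.
Nimbus's profit: π_N = (276 - 3Q)q_N - (132q_N). Setting ∂π_N/∂q_N = 0: 144 - 6q_N - 3(q_X + q_D) = 0.
Summing all 3 equations gives 549 − 12Q = 0, hence Q = 183/4.
Back-substituting: q_X = (168 − 549/4)/3 = 41/4, q_D = (237 − 549/4)/3 = 133/4, q_N = (144 − 549/4)/3 = 9/4.
Price P = 276 - 3·(183/4) = 555/4.
Delta's profit: (555/4 - 39)·(133/4) = 3316.6875.

3316.69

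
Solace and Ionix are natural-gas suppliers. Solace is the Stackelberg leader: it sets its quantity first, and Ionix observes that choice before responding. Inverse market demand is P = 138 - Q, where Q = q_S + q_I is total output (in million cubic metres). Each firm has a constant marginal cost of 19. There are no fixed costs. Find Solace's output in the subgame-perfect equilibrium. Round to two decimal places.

59.50

Solve by backward induction. Given q_S, the follower Ionix maximises π_I = (138 - q_S - q_I)q_I - 19q_I.
Setting the follower's marginal profit to zero, 119 - q_S - 2q_I = 0, i.e. q_I = (119 - q_S)/2.
The leader anticipates this reaction. Substituting into P = 138 - Q gives P = 157/2 - (1/2)q_S, so π_S = (157/2 - (1/2)q_S)q_S - 19q_S.
The leader's first-order condition 119/2 - q_S = 0 yields q_S = 119/2.
Then q_I = (119 - 119/2)/2 = 119/4.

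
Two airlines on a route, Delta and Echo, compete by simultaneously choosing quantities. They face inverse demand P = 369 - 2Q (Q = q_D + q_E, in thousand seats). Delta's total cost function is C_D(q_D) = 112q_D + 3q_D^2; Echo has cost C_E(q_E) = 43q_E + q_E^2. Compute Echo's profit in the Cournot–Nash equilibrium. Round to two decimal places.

7213.50

Delta's profit: π_D = (369 - 2Q)q_D - (112q_D + 3q_D²). Setting ∂π_D/∂q_D = 0: 257 - 10q_D - 2(q_E) = 0.
Echo's first-order condition: 326 - 6q_E - 2(q_D) = 0.
Rearranging gives the reaction functions q_D = (257 - 2q_E)/10 and q_E = (326 - 2q_D)/6.
Solving the pair: q_D = 445/28, q_E = 1373/28.
Price P = 369 - 2·(909/14) = 1674/7.
Echo's profit: (1674/7)·(1373/28) - 43·(1373/28) - (1373/28)² = 7213.5038.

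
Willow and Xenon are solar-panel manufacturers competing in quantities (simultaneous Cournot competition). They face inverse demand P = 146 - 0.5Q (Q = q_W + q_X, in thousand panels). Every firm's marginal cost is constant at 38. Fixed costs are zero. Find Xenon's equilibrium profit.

A representative firm's profit is π_i = q_i(146 - 0.5Q) - 38q_i.
First-order condition (treating rivals' output as given): 108 - q_i - (1/2)q_j = 0.
By symmetry each firm produces the same amount; substituting q_j = q_i yields q_i = 108/(3/2) = 72.
Price P = 146 - (1/2)·144 = 74.
Xenon's profit: (74 - 38)·72 = 2592.

2592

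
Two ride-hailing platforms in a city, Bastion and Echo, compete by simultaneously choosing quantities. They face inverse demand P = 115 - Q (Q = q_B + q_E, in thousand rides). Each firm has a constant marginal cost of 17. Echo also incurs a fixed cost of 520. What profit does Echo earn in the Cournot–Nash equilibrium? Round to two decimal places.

A representative firm's profit is π_i = q_i(115 - Q) - 17q_i.
First-order condition (treating rivals' output as given): 98 - 2q_i - q_j = 0.
With identical firms every q_j equals q_i, so q_j = q_i and 98 = 3q_i, giving q_i = 98/3.
Price P = 115 - 196/3 = 149/3.
Echo's profit: (149/3 - 17)·(98/3) - 520 = 547.1111.

547.11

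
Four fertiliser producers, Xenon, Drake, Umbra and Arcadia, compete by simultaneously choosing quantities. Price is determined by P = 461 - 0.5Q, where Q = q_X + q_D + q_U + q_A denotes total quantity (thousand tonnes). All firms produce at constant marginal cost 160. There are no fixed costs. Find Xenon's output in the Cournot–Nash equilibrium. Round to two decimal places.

Each firm earns π_i = (461 - 0.5Q)q_i - 160q_i.
Setting ∂π_i/∂q_i = 0 with rivals' quantities fixed: 301 - q_i - (1/2)·Σ_{j≠i} q_j = 0.
By symmetry each firm produces the same amount; substituting Σ_{j≠i} q_j = 3q_i yields q_i = 301/(5/2) = 602/5.

120.40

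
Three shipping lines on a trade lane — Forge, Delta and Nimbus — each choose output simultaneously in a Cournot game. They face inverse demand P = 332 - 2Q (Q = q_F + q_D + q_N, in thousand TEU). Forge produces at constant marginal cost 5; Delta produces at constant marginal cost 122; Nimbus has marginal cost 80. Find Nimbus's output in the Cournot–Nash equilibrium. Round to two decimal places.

27.38

Forge's profit: π_F = (332 - 2Q)q_F - (5q_F). Setting ∂π_F/∂q_F = 0: 327 - 4q_F - 2(q_D + q_N) = 0.
Delta's profit: π_D = (332 - 2Q)q_D - (122q_D). Setting ∂π_D/∂q_D = 0: 210 - 4q_D - 2(q_F + q_N) = 0.
Nimbus's first-order condition: 252 - 4q_N - 2(q_F + q_D) = 0.
Adding the 3 first-order conditions: 789 − 8Q = 0, so Q = 789/8.
Back-substituting: q_F = (327 − 789/4)/2 = 519/8, q_D = (210 − 789/4)/2 = 51/8, q_N = (252 − 789/4)/2 = 219/8.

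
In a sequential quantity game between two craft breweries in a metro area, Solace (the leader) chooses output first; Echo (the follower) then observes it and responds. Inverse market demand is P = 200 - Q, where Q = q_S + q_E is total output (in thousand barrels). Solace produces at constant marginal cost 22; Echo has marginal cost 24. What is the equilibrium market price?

67

The follower Echo best-responds to any q_S: π_E = (200 - Q)q_E - 24q_E.
Follower FOC: 176 - q_S - 2q_E = 0, so q_E(q_S) = (176 - q_S)/2.
The leader anticipates this reaction. Substituting into P = 200 - Q gives P = 112 - (1/2)q_S, so π_S = (112 - (1/2)q_S)q_S - 22q_S.
Maximising: ∂π_S/∂q_S = 90 - q_S = 0, giving q_S = 90.
Then q_E = (176 - 90)/2 = 43.
Total output Q = 133, so price P = 200 - 133 = 67.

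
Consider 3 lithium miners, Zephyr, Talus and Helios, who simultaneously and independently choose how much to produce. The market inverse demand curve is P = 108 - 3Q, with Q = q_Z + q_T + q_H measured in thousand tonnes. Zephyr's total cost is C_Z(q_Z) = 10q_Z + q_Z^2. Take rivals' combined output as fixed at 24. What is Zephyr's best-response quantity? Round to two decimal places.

With rivals' combined output fixed at 24, Zephyr's profit is π_Z = (108 - 3·24 - 3q_Z)q_Z - (10q_Z + q_Z²) = (36 - 3q_Z)q_Z - (10q_Z + q_Z²).
∂π_Z/∂q_Z = 26 - 8q_Z = 0, so q_Z = 13/4.

3.25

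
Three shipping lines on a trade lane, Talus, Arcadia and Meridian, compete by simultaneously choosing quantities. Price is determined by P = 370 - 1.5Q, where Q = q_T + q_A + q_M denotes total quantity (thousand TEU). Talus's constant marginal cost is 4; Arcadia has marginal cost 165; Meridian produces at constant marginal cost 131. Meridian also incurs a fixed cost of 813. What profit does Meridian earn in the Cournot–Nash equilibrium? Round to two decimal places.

75.17

Talus's profit: π_T = (370 - 1.5Q)q_T - (4q_T). Setting ∂π_T/∂q_T = 0: 366 - 3q_T - (3/2)(q_A + q_M) = 0.
Arcadia's first-order condition: 205 - 3q_A - (3/2)(q_T + q_M) = 0.
Meridian's profit: π_M = (370 - 1.5Q)q_M - (131q_M). Setting ∂π_M/∂q_M = 0: 239 - 3q_M - (3/2)(q_T + q_A) = 0.
Adding the 3 conditions: 810 − 3Q − 3Q = 0, i.e. Q = 135.
Back-substituting: q_T = (366 − 405/2)/(3/2) = 109, q_A = (205 − 405/2)/(3/2) = 5/3, q_M = (239 − 405/2)/(3/2) = 73/3.
Price P = 370 - (3/2)·135 = 335/2.
Meridian's profit: (335/2 - 131)·(73/3) - 813 = 451/6.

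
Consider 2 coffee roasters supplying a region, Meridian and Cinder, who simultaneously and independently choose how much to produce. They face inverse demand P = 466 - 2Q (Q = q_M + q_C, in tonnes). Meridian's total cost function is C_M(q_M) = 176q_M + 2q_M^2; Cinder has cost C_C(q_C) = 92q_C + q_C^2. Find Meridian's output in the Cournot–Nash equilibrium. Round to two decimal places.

Meridian's profit: π_M = (466 - 2Q)q_M - (176q_M + 2q_M²). Setting ∂π_M/∂q_M = 0: 290 - 8q_M - 2(q_C) = 0.
Cinder's first-order condition: 374 - 6q_C - 2(q_M) = 0.
Best responses: q_M = (290 - 2q_C)/8, q_C = (374 - 2q_M)/6.
Solving the pair: q_M = 248/11, q_C = 603/11.

22.55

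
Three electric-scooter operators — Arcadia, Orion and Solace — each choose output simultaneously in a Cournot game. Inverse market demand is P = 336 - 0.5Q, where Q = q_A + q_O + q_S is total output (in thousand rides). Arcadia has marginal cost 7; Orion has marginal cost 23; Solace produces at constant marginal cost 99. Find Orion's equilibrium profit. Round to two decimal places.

17391.13

Arcadia's profit: π_A = (336 - 0.5Q)q_A - (7q_A). Setting ∂π_A/∂q_A = 0: 329 - q_A - (1/2)(q_O + q_S) = 0.
Orion's first-order condition: 313 - q_O - (1/2)(q_A + q_S) = 0.
Solace's first-order condition: 237 - q_S - (1/2)(q_A + q_O) = 0.
Adding the 3 first-order conditions: 879 − 2Q = 0, so Q = 879/2.
Back-substituting: q_A = (329 − 879/4)/(1/2) = 437/2, q_O = (313 − 879/4)/(1/2) = 373/2, q_S = (237 − 879/4)/(1/2) = 69/2.
Price P = 336 - (1/2)·(879/2) = 465/4.
Orion's profit: (465/4 - 23)·(373/2) = 17391.1250.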